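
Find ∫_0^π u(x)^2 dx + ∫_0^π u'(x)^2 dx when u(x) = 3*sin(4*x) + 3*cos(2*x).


||u||_{H^1(0,π)}^2 = 99*π

u'(x) = -6*sin(2*x) + 12*cos(4*x).
Expand u² and (u')² and integrate term by term on (0, π), using: for integers n ≥ 1, ∫_0^π sin²(nx) dx = ∫_0^π cos²(nx) dx = π/2; for n ≠ n', ∫_0^π sin(nx)sin(n'x) dx = ∫_0^π cos(nx)cos(n'x) dx = 0; and by product-to-sum, ∫_0^π sin(nx)cos(n'x) dx = ½∫_0^π [sin((n+n')x) + sin((n−n')x)] dx, which is 0 when n+n' is even and 2n/(n²−n'²) when n+n' is odd (it need not vanish on (0, π)).
  u² squared terms: (3)²·∫cos(2x)² dx = 9·π/2 = 9*π/2;  (3)²·∫sin(4x)² dx = 9·π/2 = 9*π/2.
  u² cross terms: 2·(3)·(3)·∫cos(2x)·sin(4x) dx = 18·(0) = 0.
  So ∫_0^π u² dx = 9*π/2 + 9*π/2 + 0 = 9*π.
  (u')² squared terms: (-6)²·∫sin(2x)² dx = 36·π/2 = 18*π;  (12)²·∫cos(4x)² dx = 144·π/2 = 72*π.
  (u')² cross terms: 2·(-6)·(12)·∫sin(2x)·cos(4x) dx = -144·(0) = 0.
  So ∫_0^π (u')² dx = 18*π + 72*π + 0 = 90*π.
||u||_{H^1}^2 = (9*π) + (90*π) = 99*π.


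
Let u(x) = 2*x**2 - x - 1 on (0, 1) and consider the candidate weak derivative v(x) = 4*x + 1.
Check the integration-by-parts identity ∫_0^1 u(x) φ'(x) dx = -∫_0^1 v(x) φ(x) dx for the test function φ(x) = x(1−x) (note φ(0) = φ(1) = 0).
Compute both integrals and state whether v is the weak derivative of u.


LHS = -1/6, RHS = -1/2. No, v is not the weak derivative of u.

u(x) = 2*x**2 - x - 1, classical derivative u'(x) = 4*x - 1.
φ(x) = x(1−x), so φ'(x) = 1 - 2*x.
Note φ(0) = φ(1) = 0, so the boundary term u·φ vanishes.
LHS = ∫_0^1 u(x) φ'(x) dx = ∫_0^1 (-4*x^3 + 4*x^2 + x - 1) dx. Term by term:
  ∫_0^1 -4*x^3 dx = -1;  ∫_0^1 4*x^2 dx = 4/3;  ∫_0^1 x dx = 1/2;
  ∫_0^1 -1 dx = -1.
Sum: -1 + 4/3 + 1/2 − 1 = -1/6.
So LHS = -1/6.
∫_0^1 v(x) φ(x) dx = ∫_0^1 (-4*x^3 + 3*x^2 + x) dx. Term by term:
  ∫_0^1 -4*x^3 dx = -1;  ∫_0^1 3*x^2 dx = 1;  ∫_0^1 x dx = 1/2.
Sum: -1 + 1 + 1/2 = 1/2.
So RHS = -∫_0^1 v(x) φ(x) dx = -1/2.
LHS − RHS = 1/3 ≠ 0, so the identity fails.
(For a valid weak derivative the identity must hold for EVERY test function, in particular this one. The failure shows v is NOT the weak derivative of u.)
Correct weak derivative would be u'(x) = 4*x - 1.


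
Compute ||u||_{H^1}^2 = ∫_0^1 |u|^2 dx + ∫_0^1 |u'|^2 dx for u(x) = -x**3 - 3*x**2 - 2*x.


||u||_{H^1}^2 = 5342/105

The H^1 norm (squared) on an interval (0, L) is
  ||u||_{H^1}^2 = ∫_0^L u(x)^2 dx + ∫_0^L u'(x)^2 dx.
Compute u'(x) = -3*x**2 - 6*x - 2.
Then u(x)^2 = x**6 + 6*x**5 + 13*x**4 + 12*x**3 + 4*x**2 and u'(x)^2 = 9*x**4 + 36*x**3 + 48*x**2 + 24*x + 4.
Integrate each monomial from 0 to 1 using ∫_0^1 c·x^n dx = c·1^(n+1)/(n+1):
  ∫_0^1 u(x)^2 dx = ∫_0^1 (x^6 + 6*x^5 + 13*x^4 + 12*x^3 + 4*x^2) dx. Term by term:
    ∫_0^1 x^6 dx = 1/7;  ∫_0^1 6*x^5 dx = 1;  ∫_0^1 13*x^4 dx = 13/5;
    ∫_0^1 12*x^3 dx = 3;  ∫_0^1 4*x^2 dx = 4/3.
  Sum: 1/7 + 1 + 13/5 + 3 + 4/3 = 848/105.
  ∫_0^1 u'(x)^2 dx = ∫_0^1 (9*x^4 + 36*x^3 + 48*x^2 + 24*x + 4) dx. Term by term:
    ∫_0^1 9*x^4 dx = 9/5;  ∫_0^1 36*x^3 dx = 9;  ∫_0^1 48*x^2 dx = 16;
    ∫_0^1 24*x dx = 12;  ∫_0^1 4 dx = 4.
  Sum: 9/5 + 9 + 16 + 12 + 4 = 214/5.
Adding: ||u||_{H^1}^2 = 848/105 + 214/5 = 5342/105.


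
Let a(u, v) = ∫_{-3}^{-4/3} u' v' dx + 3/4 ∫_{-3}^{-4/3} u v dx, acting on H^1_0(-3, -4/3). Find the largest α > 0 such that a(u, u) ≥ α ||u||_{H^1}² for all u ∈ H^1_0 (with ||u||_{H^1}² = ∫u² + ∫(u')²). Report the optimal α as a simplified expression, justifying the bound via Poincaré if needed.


α = 3*(25 + 12*π^2)/(4*(25 + 9*π^2))

Coercivity of a(·,·) on H^1_0(-3, -4/3) means a(u, u) ≥ α ||u||_{H^1}² for every u ∈ H^1_0.
The interval has length L = 5/3, and Poincaré/coercivity depend only on L. Here a(u, u) = ∫(u')² + (3/4)·∫u².
Here 0 < c = 3/4 < 1. The condition a(u,u) ≥ α||u||_{H^1}² reads (1−α)∫(u')² ≥ (α−c)∫u². Any admissible α is ≤ 1 (rapidly oscillating u have ∫u²/∫(u')² → 0), and α = 1 would force 0 ≥ (1−c)∫u², impossible since c < 1; so 1−α > 0. By the sharp Poincaré inequality on H^1_0 of an interval of length L, ∫(u')² ≥ (π/L)²∫u² with equality for the first sine mode sin(π(x−x₀)/L) (x₀ the left endpoint), so the inequality holds for all u iff (1−α)(π/L)² ≥ α − c, i.e. α ≤ ((π/L)² + c)/((π/L)² + 1) = (1 + c(L/π)²)/(1 + (L/π)²). With (π/L)² = 9*π^2/25 and c = 3/4, the largest admissible constant is α = ((π/L)² + c)/((π/L)² + 1).
Simplifying, α = 3*(25 + 12*π^2)/(4*(25 + 9*π^2)).


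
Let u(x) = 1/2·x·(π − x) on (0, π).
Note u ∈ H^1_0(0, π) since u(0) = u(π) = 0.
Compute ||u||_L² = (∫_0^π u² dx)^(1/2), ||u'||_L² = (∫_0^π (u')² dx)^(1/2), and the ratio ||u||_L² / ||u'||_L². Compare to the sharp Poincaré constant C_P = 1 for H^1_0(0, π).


||u||_L² / ||u'||_L² = sqrt(10)*π/10 < C_P = 1.

u(x) = 1/2·x·(π − x), so u'(x) = -x + π/2.
u(x) = 1/2·x·(π − x) vanishes at x = 0 and x = π, so u ∈ H^1_0(0, π). Differentiate via the product rule and integrate the resulting polynomials term by term.
  ∫_0^π u² dx = ∫_0^π (x^4/4 - π*x^3/2 + π^2*x^2/4) dx. Term by term:
    ∫_0^π x^4/4 dx = π^5/20;  ∫_0^π -π*x^3/2 dx = -π^5/8;  ∫_0^π π^2*x^2/4 dx = π^5/12.
  Sum: π^5/20 − π^5/8 + π^5/12 = π^5/120.
  ∫_0^π (u')² dx = ∫_0^π (x^2 - π*x + π^2/4) dx. Term by term:
    ∫_0^π x^2 dx = π^3/3;  ∫_0^π -π*x dx = -π^3/2;  ∫_0^π π^2/4 dx = π^3/4.
  Sum: π^3/3 − π^3/2 + π^3/4 = π^3/12.
∫_0^π u² dx = π^5/120, so ||u||_L² = sqrt(30)*π^(5/2)/60.
∫_0^π (u')² dx = π^3/12, so ||u'||_L² = sqrt(3)*π^(3/2)/6.
Ratio ||u||_L² / ||u'||_L² = sqrt(10)*π/10.
Sharp Poincaré constant on H^1_0(0, π) is C_P = L/π = 1, achieved by sin(x).
A polynomial bump cannot attain the sharp Poincaré constant (only the first sine eigenfunction does), so the ratio is strictly less than C_P, consistent with ||u||_L² ≤ C_P ||u'||_L².


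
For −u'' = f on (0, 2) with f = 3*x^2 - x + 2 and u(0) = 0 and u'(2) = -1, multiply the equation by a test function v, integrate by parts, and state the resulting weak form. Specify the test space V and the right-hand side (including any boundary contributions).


V = {v ∈ H^1(0, 2) : v(0) = 0} (test functions vanish at x = 0 where u is specified); weak form: ∫_0^2 u'v' dx = ∫_0^2 (3*x^2 - x + 2) v dx − v(2) for all v ∈ V.

Multiply both sides by a test function v and integrate from 0 to 2:
  ∫_0^2 −u''(x) v(x) dx = ∫_0^2 f(x) v(x) dx.
Integrate the LHS by parts once:
  ∫_0^2 −u'' v dx = −[u'(x) v(x)]_0^2 + ∫_0^2 u'(x) v'(x) dx.
Thus ∫_0^2 u'(x) v'(x) dx = ∫_0^2 f(x) v(x) dx + [u'(x) v(x)]_0^2.
Choose V so that boundary terms are either known or forced to vanish.
Mixed BC: u(0) = 0 (Dirichlet) and u'(2) = -1 (Neumann). Define V = {v ∈ H^1(0, 2) : v(0) = 0}. Then [u' v]_0^2 = u'(2)·v(2) − u'(0)·0 = − v(2).
Weak formulation: find u (satisfying any essential BC) such that ∫_0^2 u'(x) v'(x) dx = ∫_0^2 f v dx − v(2) for all v ∈ V (Dirichlet at 0 absorbed into V; Neumann datum at x = 2 contributes the boundary term).
Substituting f(x) = 3*x^2 - x + 2, the right-hand side is ∫_0^2 (3*x^2 - x + 2) v dx − v(2).


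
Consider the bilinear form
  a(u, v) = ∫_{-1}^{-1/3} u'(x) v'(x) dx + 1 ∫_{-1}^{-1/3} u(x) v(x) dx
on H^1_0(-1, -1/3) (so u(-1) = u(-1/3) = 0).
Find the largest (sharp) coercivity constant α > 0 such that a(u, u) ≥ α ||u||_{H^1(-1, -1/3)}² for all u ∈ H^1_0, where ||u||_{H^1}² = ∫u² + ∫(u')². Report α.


α = 1

Coercivity of a(·,·) on H^1_0(-1, -1/3) means a(u, u) ≥ α ||u||_{H^1}² for every u ∈ H^1_0.
The interval has length L = 2/3, and Poincaré/coercivity depend only on L. Here a(u, u) = ∫(u')² + (1)·∫u².
Here c = 1 ≥ 1, so a(u,u) = ∫(u')² + c∫u² ≥ ∫(u')² + ∫u² = ||u||_{H^1}², i.e. α = 1 works. No larger α is possible: a(u,u) ≥ α||u||_{H^1}² means (1−α)∫(u')² ≥ (α−c)∫u², and for the modes u_n = sin(nπ(x−x₀)/L) (x₀ the left endpoint) one has ∫u_n²/∫(u_n')² = (L/(nπ))² → 0, so a(u_n,u_n)/||u_n||_{H^1}² → 1. Hence the optimal constant is α = 1.
Therefore α = 1.


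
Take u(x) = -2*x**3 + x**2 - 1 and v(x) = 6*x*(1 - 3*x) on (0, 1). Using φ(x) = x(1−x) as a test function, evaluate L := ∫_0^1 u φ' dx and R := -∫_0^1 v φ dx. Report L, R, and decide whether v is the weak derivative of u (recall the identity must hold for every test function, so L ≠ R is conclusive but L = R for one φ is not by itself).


LHS = 2/15, RHS = 2/5. No, v is not the weak derivative of u.

u(x) = -2*x**3 + x**2 - 1, classical derivative u'(x) = -6*x**2 + 2*x.
φ(x) = x(1−x), so φ'(x) = 1 - 2*x.
Note φ(0) = φ(1) = 0, so the boundary term u·φ vanishes.
LHS = ∫_0^1 u(x) φ'(x) dx = ∫_0^1 (4*x^4 - 4*x^3 + x^2 + 2*x - 1) dx. Term by term:
  ∫_0^1 4*x^4 dx = 4/5;  ∫_0^1 -4*x^3 dx = -1;  ∫_0^1 x^2 dx = 1/3;
  ∫_0^1 2*x dx = 1;  ∫_0^1 -1 dx = -1.
Sum: 4/5 − 1 + 1/3 + 1 − 1 = 2/15.
So LHS = 2/15.
∫_0^1 v(x) φ(x) dx = ∫_0^1 (18*x^4 - 24*x^3 + 6*x^2) dx. Term by term:
  ∫_0^1 18*x^4 dx = 18/5;  ∫_0^1 -24*x^3 dx = -6;  ∫_0^1 6*x^2 dx = 2.
Sum: 18/5 − 6 + 2 = -2/5.
So RHS = -∫_0^1 v(x) φ(x) dx = 2/5.
LHS − RHS = -4/15 ≠ 0, so the identity fails.
(For a valid weak derivative the identity must hold for EVERY test function, in particular this one. The failure shows v is NOT the weak derivative of u.)
Correct weak derivative would be u'(x) = -6*x**2 + 2*x.


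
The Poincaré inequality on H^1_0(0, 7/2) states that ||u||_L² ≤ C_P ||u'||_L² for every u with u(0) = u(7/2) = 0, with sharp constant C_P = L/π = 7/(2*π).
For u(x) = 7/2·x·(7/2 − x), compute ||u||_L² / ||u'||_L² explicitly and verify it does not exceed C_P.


||u||_L² / ||u'||_L² = 7*sqrt(10)/20 < C_P = 7/(2*π).

u(x) = 7/2·x·(7/2 − x), so u'(x) = 49/4 - 7*x.
u(x) = 7/2·x·(7/2 − x) vanishes at x = 0 and x = 7/2, so u ∈ H^1_0(0, 7/2). Differentiate via the product rule and integrate the resulting polynomials term by term.
  ∫_0^7/2 u² dx = ∫_0^7/2 (49*x^4/4 - 343*x^3/4 + 2401*x^2/16) dx. Term by term:
    ∫_0^7/2 49*x^4/4 dx = 823543/640;  ∫_0^7/2 -343*x^3/4 dx = -823543/256;  ∫_0^7/2 2401*x^2/16 dx = 823543/384.
  Sum: 823543/640 − 823543/256 + 823543/384 = 823543/3840.
  ∫_0^7/2 (u')² dx = ∫_0^7/2 (49*x^2 - 343*x/2 + 2401/16) dx. Term by term:
    ∫_0^7/2 49*x^2 dx = 16807/24;  ∫_0^7/2 -343*x/2 dx = -16807/16;  ∫_0^7/2 2401/16 dx = 16807/32.
  Sum: 16807/24 − 16807/16 + 16807/32 = 16807/96.
∫_0^7/2 u² dx = 823543/3840, so ||u||_L² = 343*sqrt(105)/240.
∫_0^7/2 (u')² dx = 16807/96, so ||u'||_L² = 49*sqrt(42)/24.
Ratio ||u||_L² / ||u'||_L² = 7*sqrt(10)/20.
Sharp Poincaré constant on H^1_0(0, 7/2) is C_P = L/π = 7/(2*π), achieved by sin(2*π/7·x).
A polynomial bump cannot attain the sharp Poincaré constant (only the first sine eigenfunction does), so the ratio is strictly less than C_P, consistent with ||u||_L² ≤ C_P ||u'||_L².


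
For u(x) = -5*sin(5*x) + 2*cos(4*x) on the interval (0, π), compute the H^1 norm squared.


||u||_{H^1(0,π)}^2 = -3400/9 + 359*π

u'(x) = -8*sin(4*x) - 25*cos(5*x).
Expand u² and (u')² and integrate term by term on (0, π), using: for integers n ≥ 1, ∫_0^π sin²(nx) dx = ∫_0^π cos²(nx) dx = π/2; for n ≠ n', ∫_0^π sin(nx)sin(n'x) dx = ∫_0^π cos(nx)cos(n'x) dx = 0; and by product-to-sum, ∫_0^π sin(nx)cos(n'x) dx = ½∫_0^π [sin((n+n')x) + sin((n−n')x)] dx, which is 0 when n+n' is even and 2n/(n²−n'²) when n+n' is odd (it need not vanish on (0, π)).
  u² squared terms: (-5)²·∫sin(5x)² dx = 25·π/2 = 25*π/2;  (2)²·∫cos(4x)² dx = 4·π/2 = 2*π.
  u² cross terms: 2·(-5)·(2)·∫sin(5x)·cos(4x) dx = -20·(10/9) = -200/9.
  So ∫_0^π u² dx = 25*π/2 + 2*π − 200/9 = -200/9 + 29*π/2.
  (u')² squared terms: (-25)²·∫cos(5x)² dx = 625·π/2 = 625*π/2;  (-8)²·∫sin(4x)² dx = 64·π/2 = 32*π.
  (u')² cross terms: 2·(-25)·(-8)·∫cos(5x)·sin(4x) dx = 400·(-8/9) = -3200/9.
  So ∫_0^π (u')² dx = 625*π/2 + 32*π − 3200/9 = -3200/9 + 689*π/2.
||u||_{H^1}^2 = (-200/9 + 29*π/2) + (-3200/9 + 689*π/2) = -3400/9 + 359*π.


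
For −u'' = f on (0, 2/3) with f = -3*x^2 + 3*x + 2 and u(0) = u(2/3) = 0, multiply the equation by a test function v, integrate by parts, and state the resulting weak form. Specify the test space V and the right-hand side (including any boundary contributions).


V = H^1_0(0, 2/3) (so v(0) = v(2/3) = 0); weak form: ∫_0^2/3 u'v' dx = ∫_0^2/3 (-3*x^2 + 3*x + 2) v dx for all v ∈ V.

Multiply both sides by a test function v and integrate from 0 to 2/3:
  ∫_0^2/3 −u''(x) v(x) dx = ∫_0^2/3 f(x) v(x) dx.
Integrate the LHS by parts once:
  ∫_0^2/3 −u'' v dx = −[u'(x) v(x)]_0^2/3 + ∫_0^2/3 u'(x) v'(x) dx.
Thus ∫_0^2/3 u'(x) v'(x) dx = ∫_0^2/3 f(x) v(x) dx + [u'(x) v(x)]_0^2/3.
Choose V so that boundary terms are either known or forced to vanish.
u is Dirichlet: u(0) = u(2/3) = 0. Let V = H^1_0(0, 2/3); then v(0) = v(2/3) = 0, and [u' v]_0^2/3 = 0.
Weak formulation: find u (satisfying any essential BC) such that ∫_0^2/3 u'(x) v'(x) dx = ∫_0^2/3 f v dx for all v ∈ V.
Substituting f(x) = -3*x^2 + 3*x + 2, the right-hand side is ∫_0^2/3 (-3*x^2 + 3*x + 2) v dx.


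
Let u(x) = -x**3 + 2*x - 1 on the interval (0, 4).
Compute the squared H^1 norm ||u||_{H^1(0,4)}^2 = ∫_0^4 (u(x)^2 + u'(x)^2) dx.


||u||_{H^1}^2 = 69508/21

The H^1 norm (squared) on an interval (0, L) is
  ||u||_{H^1}^2 = ∫_0^L u(x)^2 dx + ∫_0^L u'(x)^2 dx.
Compute u'(x) = 2 - 3*x**2.
Then u(x)^2 = x**6 - 4*x**4 + 2*x**3 + 4*x**2 - 4*x + 1 and u'(x)^2 = 9*x**4 - 12*x**2 + 4.
Integrate each monomial from 0 to 4 using ∫_0^4 c·x^n dx = c·4^(n+1)/(n+1):
  ∫_0^4 u(x)^2 dx = ∫_0^4 (x^6 - 4*x^4 + 2*x^3 + 4*x^2 - 4*x + 1) dx. Term by term:
    ∫_0^4 x^6 dx = 16384/7;  ∫_0^4 -4*x^4 dx = -4096/5;  ∫_0^4 2*x^3 dx = 128;
    ∫_0^4 4*x^2 dx = 256/3;  ∫_0^4 -4*x dx = -32;  ∫_0^4 1 dx = 4.
  Sum: 16384/7 − 4096/5 + 128 + 256/3 − 32 + 4 = 179204/105.
  ∫_0^4 u'(x)^2 dx = ∫_0^4 (9*x^4 - 12*x^2 + 4) dx. Term by term:
    ∫_0^4 9*x^4 dx = 9216/5;  ∫_0^4 -12*x^2 dx = -256;  ∫_0^4 4 dx = 16.
  Sum: 9216/5 − 256 + 16 = 8016/5.
Adding: ||u||_{H^1}^2 = 179204/105 + 8016/5 = 69508/21.


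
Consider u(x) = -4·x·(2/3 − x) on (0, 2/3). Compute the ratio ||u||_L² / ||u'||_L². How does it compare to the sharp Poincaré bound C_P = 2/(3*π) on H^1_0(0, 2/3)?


||u||_L² / ||u'||_L² = sqrt(10)/15 < C_P = 2/(3*π).

u(x) = -4·x·(2/3 − x), so u'(x) = 8*x - 8/3.
u(x) = -4·x·(2/3 − x) vanishes at x = 0 and x = 2/3, so u ∈ H^1_0(0, 2/3). Differentiate via the product rule and integrate the resulting polynomials term by term.
  ∫_0^2/3 u² dx = ∫_0^2/3 (16*x^4 - 64*x^3/3 + 64*x^2/9) dx. Term by term:
    ∫_0^2/3 16*x^4 dx = 512/1215;  ∫_0^2/3 -64*x^3/3 dx = -256/243;  ∫_0^2/3 64*x^2/9 dx = 512/729.
  Sum: 512/1215 − 256/243 + 512/729 = 256/3645.
  ∫_0^2/3 (u')² dx = ∫_0^2/3 (64*x^2 - 128*x/3 + 64/9) dx. Term by term:
    ∫_0^2/3 64*x^2 dx = 512/81;  ∫_0^2/3 -128*x/3 dx = -256/27;  ∫_0^2/3 64/9 dx = 128/27.
  Sum: 512/81 − 256/27 + 128/27 = 128/81.
∫_0^2/3 u² dx = 256/3645, so ||u||_L² = 16*sqrt(5)/135.
∫_0^2/3 (u')² dx = 128/81, so ||u'||_L² = 8*sqrt(2)/9.
Ratio ||u||_L² / ||u'||_L² = sqrt(10)/15.
Sharp Poincaré constant on H^1_0(0, 2/3) is C_P = L/π = 2/(3*π), achieved by sin(3*π/2·x).
A polynomial bump cannot attain the sharp Poincaré constant (only the first sine eigenfunction does), so the ratio is strictly less than C_P, consistent with ||u||_L² ≤ C_P ||u'||_L².


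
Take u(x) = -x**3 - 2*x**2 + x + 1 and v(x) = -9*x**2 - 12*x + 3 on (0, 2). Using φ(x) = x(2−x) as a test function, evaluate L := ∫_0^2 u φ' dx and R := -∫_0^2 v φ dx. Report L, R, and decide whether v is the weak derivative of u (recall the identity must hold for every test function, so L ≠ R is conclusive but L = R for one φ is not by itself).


LHS = 44/5, RHS = 132/5. No, v is not the weak derivative of u.

u(x) = -x**3 - 2*x**2 + x + 1, classical derivative u'(x) = -3*x**2 - 4*x + 1.
φ(x) = x(2−x), so φ'(x) = 2 - 2*x.
Note φ(0) = φ(2) = 0, so the boundary term u·φ vanishes.
LHS = ∫_0^2 u(x) φ'(x) dx = ∫_0^2 (2*x^4 + 2*x^3 - 6*x^2 + 2) dx. Term by term:
  ∫_0^2 2*x^4 dx = 64/5;  ∫_0^2 2*x^3 dx = 8;  ∫_0^2 -6*x^2 dx = -16;
  ∫_0^2 2 dx = 4.
Sum: 64/5 + 8 − 16 + 4 = 44/5.
So LHS = 44/5.
∫_0^2 v(x) φ(x) dx = ∫_0^2 (9*x^4 - 6*x^3 - 27*x^2 + 6*x) dx. Term by term:
  ∫_0^2 9*x^4 dx = 288/5;  ∫_0^2 -6*x^3 dx = -24;  ∫_0^2 -27*x^2 dx = -72;
  ∫_0^2 6*x dx = 12.
Sum: 288/5 − 24 − 72 + 12 = -132/5.
So RHS = -∫_0^2 v(x) φ(x) dx = 132/5.
LHS − RHS = -88/5 ≠ 0, so the identity fails.
(For a valid weak derivative the identity must hold for EVERY test function, in particular this one. The failure shows v is NOT the weak derivative of u.)
Correct weak derivative would be u'(x) = -3*x**2 - 4*x + 1.


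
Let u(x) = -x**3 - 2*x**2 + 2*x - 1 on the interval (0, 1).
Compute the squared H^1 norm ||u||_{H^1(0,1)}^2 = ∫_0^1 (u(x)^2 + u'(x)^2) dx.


||u||_{H^1}^2 = 1283/210

The H^1 norm (squared) on an interval (0, L) is
  ||u||_{H^1}^2 = ∫_0^L u(x)^2 dx + ∫_0^L u'(x)^2 dx.
Compute u'(x) = -3*x**2 - 4*x + 2.
Then u(x)^2 = x**6 + 4*x**5 - 6*x**3 + 8*x**2 - 4*x + 1 and u'(x)^2 = 9*x**4 + 24*x**3 + 4*x**2 - 16*x + 4.
Integrate each monomial from 0 to 1 using ∫_0^1 c·x^n dx = c·1^(n+1)/(n+1):
  ∫_0^1 u(x)^2 dx = ∫_0^1 (x^6 + 4*x^5 - 6*x^3 + 8*x^2 - 4*x + 1) dx. Term by term:
    ∫_0^1 x^6 dx = 1/7;  ∫_0^1 4*x^5 dx = 2/3;  ∫_0^1 -6*x^3 dx = -3/2;
    ∫_0^1 8*x^2 dx = 8/3;  ∫_0^1 -4*x dx = -2;  ∫_0^1 1 dx = 1.
  Sum: 1/7 + 2/3 − 3/2 + 8/3 − 2 + 1 = 41/42.
  ∫_0^1 u'(x)^2 dx = ∫_0^1 (9*x^4 + 24*x^3 + 4*x^2 - 16*x + 4) dx. Term by term:
    ∫_0^1 9*x^4 dx = 9/5;  ∫_0^1 24*x^3 dx = 6;  ∫_0^1 4*x^2 dx = 4/3;
    ∫_0^1 -16*x dx = -8;  ∫_0^1 4 dx = 4.
  Sum: 9/5 + 6 + 4/3 − 8 + 4 = 77/15.
Adding: ||u||_{H^1}^2 = 41/42 + 77/15 = 1283/210.


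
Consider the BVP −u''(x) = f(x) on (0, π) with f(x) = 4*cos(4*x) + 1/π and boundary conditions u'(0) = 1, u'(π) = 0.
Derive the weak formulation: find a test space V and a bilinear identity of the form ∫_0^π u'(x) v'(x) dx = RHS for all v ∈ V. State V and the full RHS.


V = H^1(0, π) (v unrestricted at boundary; u is determined up to an additive constant); weak form: ∫_0^π u'v' dx = ∫_0^π (4*cos(4*x) + 1/π) v dx − v(0) for all v ∈ V.

Multiply both sides by a test function v and integrate from 0 to π:
  ∫_0^π −u''(x) v(x) dx = ∫_0^π f(x) v(x) dx.
Integrate the LHS by parts once:
  ∫_0^π −u'' v dx = −[u'(x) v(x)]_0^π + ∫_0^π u'(x) v'(x) dx.
Thus ∫_0^π u'(x) v'(x) dx = ∫_0^π f(x) v(x) dx + [u'(x) v(x)]_0^π.
Choose V so that boundary terms are either known or forced to vanish.
u has inhomogeneous Neumann u'(0) = 1, u'(π) = 0. [u' v]_0^π = (0)·v(π) − (1)·v(0) = − v(0). Take V = H^1(0, π); boundary term becomes part of RHS.
Weak formulation: find u (satisfying any essential BC) such that ∫_0^π u'(x) v'(x) dx = ∫_0^π f v dx − v(0) for all v ∈ V (Neumann data are natural BCs: they enter the RHS as boundary terms).
Substituting f(x) = 4*cos(4*x) + 1/π, the right-hand side is ∫_0^π (4*cos(4*x) + 1/π) v dx − v(0).
Compatibility check (pure Neumann): taking v ≡ 1 ∈ V gives 0 = ∫_0^π f dx + (0) − (1), i.e. ∫_0^π f dx must equal u'(0) − u'(π) = 1. Indeed ∫_0^π (4*cos(4*x) + 1/π) dx = 1, so the data are compatible. The solution is then unique only up to an additive constant (fix it e.g. by requiring ∫_0^π u dx = 0).


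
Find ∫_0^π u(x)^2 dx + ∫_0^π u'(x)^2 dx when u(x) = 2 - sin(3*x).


||u||_{H^1(0,π)}^2 = -8/3 + 9*π

u'(x) = -3*cos(3*x).
Expand u² and (u')² and integrate term by term on (0, π), using: for integers n ≥ 1, ∫_0^π sin²(nx) dx = ∫_0^π cos²(nx) dx = π/2; for n ≠ n', ∫_0^π sin(nx)sin(n'x) dx = ∫_0^π cos(nx)cos(n'x) dx = 0; and by product-to-sum, ∫_0^π sin(nx)cos(n'x) dx = ½∫_0^π [sin((n+n')x) + sin((n−n')x)] dx, which is 0 when n+n' is even and 2n/(n²−n'²) when n+n' is odd (it need not vanish on (0, π)). For the constant mode: ∫_0^π 1 dx = π, ∫_0^π cos(nx) dx = 0, ∫_0^π sin(nx) dx = (1−(−1)^n)/n.
  u² squared terms: (2)²·∫1 dx = 4·π = 4*π;  (-1)²·∫sin(3x)² dx = 1·π/2 = π/2.
  u² cross terms: 2·(2)·(-1)·∫1·sin(3x) dx = -4·(2/3) = -8/3.
  So ∫_0^π u² dx = 4*π + π/2 − 8/3 = -8/3 + 9*π/2.
  (u')² squared terms: (-3)²·∫cos(3x)² dx = 9·π/2 = 9*π/2.
  So ∫_0^π (u')² dx = 9*π/2.
||u||_{H^1}^2 = (-8/3 + 9*π/2) + (9*π/2) = -8/3 + 9*π.


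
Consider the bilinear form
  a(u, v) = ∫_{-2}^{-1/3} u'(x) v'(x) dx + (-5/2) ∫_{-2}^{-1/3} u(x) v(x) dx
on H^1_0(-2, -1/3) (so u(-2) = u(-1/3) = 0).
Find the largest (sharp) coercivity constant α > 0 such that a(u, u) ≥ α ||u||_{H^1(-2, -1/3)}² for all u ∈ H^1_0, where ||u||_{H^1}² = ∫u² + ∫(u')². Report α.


α = (-125 + 18*π^2)/(2*(25 + 9*π^2))

Coercivity of a(·,·) on H^1_0(-2, -1/3) means a(u, u) ≥ α ||u||_{H^1}² for every u ∈ H^1_0.
The interval has length L = 5/3, and Poincaré/coercivity depend only on L. Here a(u, u) = ∫(u')² + (-5/2)·∫u².
Here c = -5/2 < 0 with |c| < (π/L)² = 9*π^2/25, so coercivity still holds. The condition a(u,u) ≥ α||u||_{H^1}² reads (1−α)∫(u')² ≥ (α−c)∫u². Any admissible α is ≤ 1 (rapidly oscillating u have ∫u²/∫(u')² → 0), and α = 1 would force 0 ≥ (1−c)∫u², impossible since c < 1; so 1−α > 0. By the sharp Poincaré inequality on H^1_0 of an interval of length L, ∫(u')² ≥ (π/L)²∫u² with equality for the first sine mode sin(π(x−x₀)/L) (x₀ the left endpoint), so the inequality holds for all u iff (1−α)(π/L)² ≥ α − c, i.e. α ≤ ((π/L)² + c)/((π/L)² + 1) = (1 + c(L/π)²)/(1 + (L/π)²). (Direct route, valid since c ≤ 0: Poincaré gives c∫u² ≥ c(L/π)²∫(u')², so a(u,u) ≥ (1 + c(L/π)²)∫(u')², while ||u||_{H^1}² ≤ (1 + (L/π)²)∫(u')²; dividing yields the same α.) With (π/L)² = 9*π^2/25 and c = -5/2, the largest admissible constant is α = ((π/L)² + c)/((π/L)² + 1).
Simplifying, α = (-125 + 18*π^2)/(2*(25 + 9*π^2)).


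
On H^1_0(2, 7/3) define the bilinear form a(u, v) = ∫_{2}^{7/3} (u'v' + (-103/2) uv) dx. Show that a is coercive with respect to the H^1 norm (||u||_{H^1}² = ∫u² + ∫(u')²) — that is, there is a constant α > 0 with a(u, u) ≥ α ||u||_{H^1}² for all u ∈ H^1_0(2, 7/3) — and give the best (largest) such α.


α = (-103 + 18*π^2)/(2*(1 + 9*π^2))

Coercivity of a(·,·) on H^1_0(2, 7/3) means a(u, u) ≥ α ||u||_{H^1}² for every u ∈ H^1_0.
The interval has length L = 1/3, and Poincaré/coercivity depend only on L. Here a(u, u) = ∫(u')² + (-103/2)·∫u².
Here c = -103/2 < 0 with |c| < (π/L)² = 9*π^2, so coercivity still holds. The condition a(u,u) ≥ α||u||_{H^1}² reads (1−α)∫(u')² ≥ (α−c)∫u². Any admissible α is ≤ 1 (rapidly oscillating u have ∫u²/∫(u')² → 0), and α = 1 would force 0 ≥ (1−c)∫u², impossible since c < 1; so 1−α > 0. By the sharp Poincaré inequality on H^1_0 of an interval of length L, ∫(u')² ≥ (π/L)²∫u² with equality for the first sine mode sin(π(x−x₀)/L) (x₀ the left endpoint), so the inequality holds for all u iff (1−α)(π/L)² ≥ α − c, i.e. α ≤ ((π/L)² + c)/((π/L)² + 1) = (1 + c(L/π)²)/(1 + (L/π)²). (Direct route, valid since c ≤ 0: Poincaré gives c∫u² ≥ c(L/π)²∫(u')², so a(u,u) ≥ (1 + c(L/π)²)∫(u')², while ||u||_{H^1}² ≤ (1 + (L/π)²)∫(u')²; dividing yields the same α.) With (π/L)² = 9*π^2 and c = -103/2, the largest admissible constant is α = ((π/L)² + c)/((π/L)² + 1).
Simplifying, α = (-103 + 18*π^2)/(2*(1 + 9*π^2)).


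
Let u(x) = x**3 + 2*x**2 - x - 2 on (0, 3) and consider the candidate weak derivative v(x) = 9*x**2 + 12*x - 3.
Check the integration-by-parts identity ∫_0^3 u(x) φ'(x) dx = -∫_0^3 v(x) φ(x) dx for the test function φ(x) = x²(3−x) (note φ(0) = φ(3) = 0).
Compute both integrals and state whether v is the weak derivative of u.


LHS = -459/4, RHS = -1377/4. No, v is not the weak derivative of u.

u(x) = x**3 + 2*x**2 - x - 2, classical derivative u'(x) = 3*x**2 + 4*x - 1.
φ(x) = x²(3−x), so φ'(x) = 3*x*(2 - x).
Note φ(0) = φ(3) = 0, so the boundary term u·φ vanishes.
LHS = ∫_0^3 u(x) φ'(x) dx = ∫_0^3 (-3*x^5 + 15*x^3 - 12*x) dx. Term by term:
  ∫_0^3 -3*x^5 dx = -729/2;  ∫_0^3 15*x^3 dx = 1215/4;  ∫_0^3 -12*x dx = -54.
Sum: -729/2 + 1215/4 − 54 = -459/4.
So LHS = -459/4.
∫_0^3 v(x) φ(x) dx = ∫_0^3 (-9*x^5 + 15*x^4 + 39*x^3 - 9*x^2) dx. Term by term:
  ∫_0^3 -9*x^5 dx = -2187/2;  ∫_0^3 15*x^4 dx = 729;  ∫_0^3 39*x^3 dx = 3159/4;
  ∫_0^3 -9*x^2 dx = -81.
Sum: -2187/2 + 729 + 3159/4 − 81 = 1377/4.
So RHS = -∫_0^3 v(x) φ(x) dx = -1377/4.
LHS − RHS = 459/2 ≠ 0, so the identity fails.
(For a valid weak derivative the identity must hold for EVERY test function, in particular this one. The failure shows v is NOT the weak derivative of u.)
Correct weak derivative would be u'(x) = 3*x**2 + 4*x - 1.


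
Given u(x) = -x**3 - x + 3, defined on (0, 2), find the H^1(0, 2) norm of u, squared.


||u||_{H^1}^2 = 9592/105

The H^1 norm (squared) on an interval (0, L) is
  ||u||_{H^1}^2 = ∫_0^L u(x)^2 dx + ∫_0^L u'(x)^2 dx.
Compute u'(x) = -3*x**2 - 1.
Then u(x)^2 = x**6 + 2*x**4 - 6*x**3 + x**2 - 6*x + 9 and u'(x)^2 = 9*x**4 + 6*x**2 + 1.
Integrate each monomial from 0 to 2 using ∫_0^2 c·x^n dx = c·2^(n+1)/(n+1):
  ∫_0^2 u(x)^2 dx = ∫_0^2 (x^6 + 2*x^4 - 6*x^3 + x^2 - 6*x + 9) dx. Term by term:
    ∫_0^2 x^6 dx = 128/7;  ∫_0^2 2*x^4 dx = 64/5;  ∫_0^2 -6*x^3 dx = -24;
    ∫_0^2 x^2 dx = 8/3;  ∫_0^2 -6*x dx = -12;  ∫_0^2 9 dx = 18.
  Sum: 128/7 + 64/5 − 24 + 8/3 − 12 + 18 = 1654/105.
  ∫_0^2 u'(x)^2 dx = ∫_0^2 (9*x^4 + 6*x^2 + 1) dx. Term by term:
    ∫_0^2 9*x^4 dx = 288/5;  ∫_0^2 6*x^2 dx = 16;  ∫_0^2 1 dx = 2.
  Sum: 288/5 + 16 + 2 = 378/5.
Adding: ||u||_{H^1}^2 = 1654/105 + 378/5 = 9592/105.


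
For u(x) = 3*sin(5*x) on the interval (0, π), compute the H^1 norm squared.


||u||_{H^1(0,π)}^2 = 117*π

u'(x) = 15*cos(5*x).
Expand u² and (u')² and integrate term by term on (0, π), using: for integers n ≥ 1, ∫_0^π sin²(nx) dx = ∫_0^π cos²(nx) dx = π/2; for n ≠ n', ∫_0^π sin(nx)sin(n'x) dx = ∫_0^π cos(nx)cos(n'x) dx = 0; and by product-to-sum, ∫_0^π sin(nx)cos(n'x) dx = ½∫_0^π [sin((n+n')x) + sin((n−n')x)] dx, which is 0 when n+n' is even and 2n/(n²−n'²) when n+n' is odd (it need not vanish on (0, π)).
  u² squared terms: (3)²·∫sin(5x)² dx = 9·π/2 = 9*π/2.
  So ∫_0^π u² dx = 9*π/2.
  (u')² squared terms: (15)²·∫cos(5x)² dx = 225·π/2 = 225*π/2.
  So ∫_0^π (u')² dx = 225*π/2.
||u||_{H^1}^2 = (9*π/2) + (225*π/2) = 117*π.


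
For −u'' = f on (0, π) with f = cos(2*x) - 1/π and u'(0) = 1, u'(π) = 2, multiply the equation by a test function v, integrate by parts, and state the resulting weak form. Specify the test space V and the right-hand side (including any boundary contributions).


V = H^1(0, π) (v unrestricted at boundary; u is determined up to an additive constant); weak form: ∫_0^π u'v' dx = ∫_0^π (cos(2*x) - 1/π) v dx + 2·v(π) − v(0) for all v ∈ V.

Multiply both sides by a test function v and integrate from 0 to π:
  ∫_0^π −u''(x) v(x) dx = ∫_0^π f(x) v(x) dx.
Integrate the LHS by parts once:
  ∫_0^π −u'' v dx = −[u'(x) v(x)]_0^π + ∫_0^π u'(x) v'(x) dx.
Thus ∫_0^π u'(x) v'(x) dx = ∫_0^π f(x) v(x) dx + [u'(x) v(x)]_0^π.
Choose V so that boundary terms are either known or forced to vanish.
u has inhomogeneous Neumann u'(0) = 1, u'(π) = 2. [u' v]_0^π = (2)·v(π) − (1)·v(0) = 2·v(π) − v(0). Take V = H^1(0, π); boundary term becomes part of RHS.
Weak formulation: find u (satisfying any essential BC) such that ∫_0^π u'(x) v'(x) dx = ∫_0^π f v dx + 2·v(π) − v(0) for all v ∈ V (Neumann data are natural BCs: they enter the RHS as boundary terms).
Substituting f(x) = cos(2*x) - 1/π, the right-hand side is ∫_0^π (cos(2*x) - 1/π) v dx + 2·v(π) − v(0).
Compatibility check (pure Neumann): taking v ≡ 1 ∈ V gives 0 = ∫_0^π f dx + (2) − (1), i.e. ∫_0^π f dx must equal u'(0) − u'(π) = -1. Indeed ∫_0^π (cos(2*x) - 1/π) dx = -1, so the data are compatible. The solution is then unique only up to an additive constant (fix it e.g. by requiring ∫_0^π u dx = 0).


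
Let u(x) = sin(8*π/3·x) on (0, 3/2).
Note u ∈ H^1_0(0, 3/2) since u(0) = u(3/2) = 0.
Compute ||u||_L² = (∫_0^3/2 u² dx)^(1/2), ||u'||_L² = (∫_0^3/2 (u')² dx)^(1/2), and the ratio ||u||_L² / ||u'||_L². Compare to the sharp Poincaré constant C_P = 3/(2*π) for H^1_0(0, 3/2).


||u||_L² / ||u'||_L² = 3/(8*π) < C_P = 3/(2*π).

u(x) = sin(8*π/3·x), so u'(x) = 8*π*cos(8*π*x/3)/3.
Writing u(x) = A·sin(kπx/L) with A = 1 and k = 4, use ∫_0^L sin²(kπx/L) dx = L/2 and ∫_0^L cos²(kπx/L) dx = L/2.
u² = 1·sin²(8*π/3·x) and (u')² = 64*π^2/9·cos²(8*π/3·x), and each of sin², cos² integrates to L/2 = 3/4 over (0, 3/2).
∫_0^3/2 u² dx = 3/4, so ||u||_L² = sqrt(3)/2.
∫_0^3/2 (u')² dx = 16*π^2/3, so ||u'||_L² = 4*sqrt(3)*π/3.
Ratio ||u||_L² / ||u'||_L² = 3/(8*π).
Sharp Poincaré constant on H^1_0(0, 3/2) is C_P = L/π = 3/(2*π), achieved by sin(2*π/3·x).
This is the k = 4 harmonic; the ratio L/(kπ) is strictly less than C_P = L/π, consistent with the sharp inequality ||u||_L² ≤ C_P ||u'||_L².


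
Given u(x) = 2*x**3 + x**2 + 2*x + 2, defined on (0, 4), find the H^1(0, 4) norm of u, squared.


||u||_{H^1}^2 = 515360/21

The H^1 norm (squared) on an interval (0, L) is
  ||u||_{H^1}^2 = ∫_0^L u(x)^2 dx + ∫_0^L u'(x)^2 dx.
Compute u'(x) = 6*x**2 + 2*x + 2.
Then u(x)^2 = 4*x**6 + 4*x**5 + 9*x**4 + 12*x**3 + 8*x**2 + 8*x + 4 and u'(x)^2 = 36*x**4 + 24*x**3 + 28*x**2 + 8*x + 4.
Integrate each monomial from 0 to 4 using ∫_0^4 c·x^n dx = c·4^(n+1)/(n+1):
  ∫_0^4 u(x)^2 dx = ∫_0^4 (4*x^6 + 4*x^5 + 9*x^4 + 12*x^3 + 8*x^2 + 8*x + 4) dx. Term by term:
    ∫_0^4 4*x^6 dx = 65536/7;  ∫_0^4 4*x^5 dx = 8192/3;  ∫_0^4 9*x^4 dx = 9216/5;
    ∫_0^4 12*x^3 dx = 768;  ∫_0^4 8*x^2 dx = 512/3;  ∫_0^4 8*x dx = 64;
    ∫_0^4 4 dx = 16.
  Sum: 65536/7 + 8192/3 + 9216/5 + 768 + 512/3 + 64 + 16 = 1570256/105.
  ∫_0^4 u'(x)^2 dx = ∫_0^4 (36*x^4 + 24*x^3 + 28*x^2 + 8*x + 4) dx. Term by term:
    ∫_0^4 36*x^4 dx = 36864/5;  ∫_0^4 24*x^3 dx = 1536;  ∫_0^4 28*x^2 dx = 1792/3;
    ∫_0^4 8*x dx = 64;  ∫_0^4 4 dx = 16.
  Sum: 36864/5 + 1536 + 1792/3 + 64 + 16 = 143792/15.
Adding: ||u||_{H^1}^2 = 1570256/105 + 143792/15 = 515360/21.


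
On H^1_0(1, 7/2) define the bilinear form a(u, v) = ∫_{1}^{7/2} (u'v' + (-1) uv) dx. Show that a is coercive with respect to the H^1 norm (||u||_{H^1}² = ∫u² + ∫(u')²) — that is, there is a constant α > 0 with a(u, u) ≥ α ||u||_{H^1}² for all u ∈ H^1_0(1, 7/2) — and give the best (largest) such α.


α = (-25 + 4*π^2)/(25 + 4*π^2)

Coercivity of a(·,·) on H^1_0(1, 7/2) means a(u, u) ≥ α ||u||_{H^1}² for every u ∈ H^1_0.
The interval has length L = 5/2, and Poincaré/coercivity depend only on L. Here a(u, u) = ∫(u')² + (-1)·∫u².
Here c = -1 < 0 with |c| < (π/L)² = 4*π^2/25, so coercivity still holds. The condition a(u,u) ≥ α||u||_{H^1}² reads (1−α)∫(u')² ≥ (α−c)∫u². Any admissible α is ≤ 1 (rapidly oscillating u have ∫u²/∫(u')² → 0), and α = 1 would force 0 ≥ (1−c)∫u², impossible since c < 1; so 1−α > 0. By the sharp Poincaré inequality on H^1_0 of an interval of length L, ∫(u')² ≥ (π/L)²∫u² with equality for the first sine mode sin(π(x−x₀)/L) (x₀ the left endpoint), so the inequality holds for all u iff (1−α)(π/L)² ≥ α − c, i.e. α ≤ ((π/L)² + c)/((π/L)² + 1) = (1 + c(L/π)²)/(1 + (L/π)²). (Direct route, valid since c ≤ 0: Poincaré gives c∫u² ≥ c(L/π)²∫(u')², so a(u,u) ≥ (1 + c(L/π)²)∫(u')², while ||u||_{H^1}² ≤ (1 + (L/π)²)∫(u')²; dividing yields the same α.) With (π/L)² = 4*π^2/25 and c = -1, the largest admissible constant is α = ((π/L)² + c)/((π/L)² + 1).
Simplifying, α = (-25 + 4*π^2)/(25 + 4*π^2).


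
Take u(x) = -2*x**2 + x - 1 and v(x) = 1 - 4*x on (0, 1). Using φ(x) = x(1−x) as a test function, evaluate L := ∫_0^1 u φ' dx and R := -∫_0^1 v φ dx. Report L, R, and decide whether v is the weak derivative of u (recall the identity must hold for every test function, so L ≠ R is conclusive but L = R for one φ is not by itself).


LHS = 1/6, RHS = 1/6. Yes, v = u' weakly.

u(x) = -2*x**2 + x - 1, classical derivative u'(x) = 1 - 4*x.
φ(x) = x(1−x), so φ'(x) = 1 - 2*x.
Note φ(0) = φ(1) = 0, so the boundary term u·φ vanishes.
LHS = ∫_0^1 u(x) φ'(x) dx = ∫_0^1 (4*x^3 - 4*x^2 + 3*x - 1) dx. Term by term:
  ∫_0^1 4*x^3 dx = 1;  ∫_0^1 -4*x^2 dx = -4/3;  ∫_0^1 3*x dx = 3/2;
  ∫_0^1 -1 dx = -1.
Sum: 1 − 4/3 + 3/2 − 1 = 1/6.
So LHS = 1/6.
∫_0^1 v(x) φ(x) dx = ∫_0^1 (4*x^3 - 5*x^2 + x) dx. Term by term:
  ∫_0^1 4*x^3 dx = 1;  ∫_0^1 -5*x^2 dx = -5/3;  ∫_0^1 x dx = 1/2.
Sum: 1 − 5/3 + 1/2 = -1/6.
So RHS = -∫_0^1 v(x) φ(x) dx = 1/6.
LHS = RHS, so the identity holds for this test φ.
Moreover u is smooth here and v(x) = u'(x) = 1 - 4*x pointwise, so the identity holds for every test function. Hence v is the weak derivative of u.


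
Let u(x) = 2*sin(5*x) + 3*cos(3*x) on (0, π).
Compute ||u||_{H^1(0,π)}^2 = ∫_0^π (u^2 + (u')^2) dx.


||u||_{H^1(0,π)}^2 = 97*π

u'(x) = -9*sin(3*x) + 10*cos(5*x).
Expand u² and (u')² and integrate term by term on (0, π), using: for integers n ≥ 1, ∫_0^π sin²(nx) dx = ∫_0^π cos²(nx) dx = π/2; for n ≠ n', ∫_0^π sin(nx)sin(n'x) dx = ∫_0^π cos(nx)cos(n'x) dx = 0; and by product-to-sum, ∫_0^π sin(nx)cos(n'x) dx = ½∫_0^π [sin((n+n')x) + sin((n−n')x)] dx, which is 0 when n+n' is even and 2n/(n²−n'²) when n+n' is odd (it need not vanish on (0, π)).
  u² squared terms: (2)²·∫sin(5x)² dx = 4·π/2 = 2*π;  (3)²·∫cos(3x)² dx = 9·π/2 = 9*π/2.
  u² cross terms: 2·(2)·(3)·∫sin(5x)·cos(3x) dx = 12·(0) = 0.
  So ∫_0^π u² dx = 2*π + 9*π/2 + 0 = 13*π/2.
  (u')² squared terms: (-9)²·∫sin(3x)² dx = 81·π/2 = 81*π/2;  (10)²·∫cos(5x)² dx = 100·π/2 = 50*π.
  (u')² cross terms: 2·(-9)·(10)·∫sin(3x)·cos(5x) dx = -180·(0) = 0.
  So ∫_0^π (u')² dx = 81*π/2 + 50*π + 0 = 181*π/2.
||u||_{H^1}^2 = (13*π/2) + (181*π/2) = 97*π.


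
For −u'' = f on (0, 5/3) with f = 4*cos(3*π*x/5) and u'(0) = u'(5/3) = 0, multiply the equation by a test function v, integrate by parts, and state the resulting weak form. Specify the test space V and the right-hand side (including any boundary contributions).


V = H^1(0, 5/3) (no boundary constraint on v; u is determined up to an additive constant); weak form: ∫_0^5/3 u'v' dx = ∫_0^5/3 (4*cos(3*π*x/5)) v dx for all v ∈ V.

Multiply both sides by a test function v and integrate from 0 to 5/3:
  ∫_0^5/3 −u''(x) v(x) dx = ∫_0^5/3 f(x) v(x) dx.
Integrate the LHS by parts once:
  ∫_0^5/3 −u'' v dx = −[u'(x) v(x)]_0^5/3 + ∫_0^5/3 u'(x) v'(x) dx.
Thus ∫_0^5/3 u'(x) v'(x) dx = ∫_0^5/3 f(x) v(x) dx + [u'(x) v(x)]_0^5/3.
Choose V so that boundary terms are either known or forced to vanish.
u has homogeneous Neumann: u'(0) = u'(5/3) = 0. So [u' v]_0^5/3 = 0·v(5/3) − 0·v(0) = 0 for any v; take V = H^1(0, 5/3).
Weak formulation: find u (satisfying any essential BC) such that ∫_0^5/3 u'(x) v'(x) dx = ∫_0^5/3 f v dx for all v ∈ V (homogeneous Neumann, so boundary terms vanish).
Substituting f(x) = 4*cos(3*π*x/5), the right-hand side is ∫_0^5/3 (4*cos(3*π*x/5)) v dx.
Compatibility check (pure Neumann): taking v ≡ 1 ∈ V gives 0 = ∫_0^5/3 f dx + (0) − (0), i.e. ∫_0^5/3 f dx must equal u'(0) − u'(5/3) = 0. Indeed ∫_0^5/3 (4*cos(3*π*x/5)) dx = 0, so the data are compatible. The solution is then unique only up to an additive constant (fix it e.g. by requiring ∫_0^5/3 u dx = 0).


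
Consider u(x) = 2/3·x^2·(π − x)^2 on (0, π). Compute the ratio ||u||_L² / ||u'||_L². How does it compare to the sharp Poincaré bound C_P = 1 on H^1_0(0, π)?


||u||_L² / ||u'||_L² = sqrt(3)*π/6 < C_P = 1.

u(x) = 2/3·x^2·(π − x)^2, so u'(x) = 4*x*(x - π)*(2*x - π)/3.
u(x) = 2/3·x^2·(π − x)^2 vanishes at x = 0 and x = π, so u ∈ H^1_0(0, π). Differentiate via the product rule and integrate the resulting polynomials term by term.
  ∫_0^π u² dx = ∫_0^π (4*x^8/9 - 16*π*x^7/9 + 8*π^2*x^6/3 - 16*π^3*x^5/9 + 4*π^4*x^4/9) dx. Term by term:
    ∫_0^π 4*x^8/9 dx = 4*π^9/81;  ∫_0^π -16*π*x^7/9 dx = -2*π^9/9;  ∫_0^π 8*π^2*x^6/3 dx = 8*π^9/21;
    ∫_0^π -16*π^3*x^5/9 dx = -8*π^9/27;  ∫_0^π 4*π^4*x^4/9 dx = 4*π^9/45.
  Sum: 4*π^9/81 − 2*π^9/9 + 8*π^9/21 − 8*π^9/27 + 4*π^9/45 = 2*π^9/2835.
  ∫_0^π (u')² dx = ∫_0^π (64*x^6/9 - 64*π*x^5/3 + 208*π^2*x^4/9 - 32*π^3*x^3/3 + 16*π^4*x^2/9) dx. Term by term:
    ∫_0^π 64*x^6/9 dx = 64*π^7/63;  ∫_0^π -64*π*x^5/3 dx = -32*π^7/9;  ∫_0^π 208*π^2*x^4/9 dx = 208*π^7/45;
    ∫_0^π -32*π^3*x^3/3 dx = -8*π^7/3;  ∫_0^π 16*π^4*x^2/9 dx = 16*π^7/27.
  Sum: 64*π^7/63 − 32*π^7/9 + 208*π^7/45 − 8*π^7/3 + 16*π^7/27 = 8*π^7/945.
∫_0^π u² dx = 2*π^9/2835, so ||u||_L² = sqrt(70)*π^(9/2)/315.
∫_0^π (u')² dx = 8*π^7/945, so ||u'||_L² = 2*sqrt(210)*π^(7/2)/315.
Ratio ||u||_L² / ||u'||_L² = sqrt(3)*π/6.
Sharp Poincaré constant on H^1_0(0, π) is C_P = L/π = 1, achieved by sin(x).
A polynomial bump cannot attain the sharp Poincaré constant (only the first sine eigenfunction does), so the ratio is strictly less than C_P, consistent with ||u||_L² ≤ C_P ||u'||_L².


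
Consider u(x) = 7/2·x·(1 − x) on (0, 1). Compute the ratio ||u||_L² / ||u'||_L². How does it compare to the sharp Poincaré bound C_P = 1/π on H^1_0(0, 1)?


||u||_L² / ||u'||_L² = sqrt(10)/10 < C_P = 1/π.

u(x) = 7/2·x·(1 − x), so u'(x) = 7/2 - 7*x.
u(x) = 7/2·x·(1 − x) vanishes at x = 0 and x = 1, so u ∈ H^1_0(0, 1). Differentiate via the product rule and integrate the resulting polynomials term by term.
  ∫_0^1 u² dx = ∫_0^1 (49*x^4/4 - 49*x^3/2 + 49*x^2/4) dx. Term by term:
    ∫_0^1 49*x^4/4 dx = 49/20;  ∫_0^1 -49*x^3/2 dx = -49/8;  ∫_0^1 49*x^2/4 dx = 49/12.
  Sum: 49/20 − 49/8 + 49/12 = 49/120.
  ∫_0^1 (u')² dx = ∫_0^1 (49*x^2 - 49*x + 49/4) dx. Term by term:
    ∫_0^1 49*x^2 dx = 49/3;  ∫_0^1 -49*x dx = -49/2;  ∫_0^1 49/4 dx = 49/4.
  Sum: 49/3 − 49/2 + 49/4 = 49/12.
∫_0^1 u² dx = 49/120, so ||u||_L² = 7*sqrt(30)/60.
∫_0^1 (u')² dx = 49/12, so ||u'||_L² = 7*sqrt(3)/6.
Ratio ||u||_L² / ||u'||_L² = sqrt(10)/10.
Sharp Poincaré constant on H^1_0(0, 1) is C_P = L/π = 1/π, achieved by sin(π·x).
A polynomial bump cannot attain the sharp Poincaré constant (only the first sine eigenfunction does), so the ratio is strictly less than C_P, consistent with ||u||_L² ≤ C_P ||u'||_L².


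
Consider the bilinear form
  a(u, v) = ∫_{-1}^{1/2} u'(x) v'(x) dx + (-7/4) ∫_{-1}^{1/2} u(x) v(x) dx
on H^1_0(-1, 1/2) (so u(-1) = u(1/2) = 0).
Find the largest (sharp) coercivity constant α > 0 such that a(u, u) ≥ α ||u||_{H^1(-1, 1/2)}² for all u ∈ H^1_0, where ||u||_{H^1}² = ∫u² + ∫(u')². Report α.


α = (-63 + 16*π^2)/(4*(9 + 4*π^2))

Coercivity of a(·,·) on H^1_0(-1, 1/2) means a(u, u) ≥ α ||u||_{H^1}² for every u ∈ H^1_0.
The interval has length L = 3/2, and Poincaré/coercivity depend only on L. Here a(u, u) = ∫(u')² + (-7/4)·∫u².
Here c = -7/4 < 0 with |c| < (π/L)² = 4*π^2/9, so coercivity still holds. The condition a(u,u) ≥ α||u||_{H^1}² reads (1−α)∫(u')² ≥ (α−c)∫u². Any admissible α is ≤ 1 (rapidly oscillating u have ∫u²/∫(u')² → 0), and α = 1 would force 0 ≥ (1−c)∫u², impossible since c < 1; so 1−α > 0. By the sharp Poincaré inequality on H^1_0 of an interval of length L, ∫(u')² ≥ (π/L)²∫u² with equality for the first sine mode sin(π(x−x₀)/L) (x₀ the left endpoint), so the inequality holds for all u iff (1−α)(π/L)² ≥ α − c, i.e. α ≤ ((π/L)² + c)/((π/L)² + 1) = (1 + c(L/π)²)/(1 + (L/π)²). (Direct route, valid since c ≤ 0: Poincaré gives c∫u² ≥ c(L/π)²∫(u')², so a(u,u) ≥ (1 + c(L/π)²)∫(u')², while ||u||_{H^1}² ≤ (1 + (L/π)²)∫(u')²; dividing yields the same α.) With (π/L)² = 4*π^2/9 and c = -7/4, the largest admissible constant is α = ((π/L)² + c)/((π/L)² + 1).
Simplifying, α = (-63 + 16*π^2)/(4*(9 + 4*π^2)).
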